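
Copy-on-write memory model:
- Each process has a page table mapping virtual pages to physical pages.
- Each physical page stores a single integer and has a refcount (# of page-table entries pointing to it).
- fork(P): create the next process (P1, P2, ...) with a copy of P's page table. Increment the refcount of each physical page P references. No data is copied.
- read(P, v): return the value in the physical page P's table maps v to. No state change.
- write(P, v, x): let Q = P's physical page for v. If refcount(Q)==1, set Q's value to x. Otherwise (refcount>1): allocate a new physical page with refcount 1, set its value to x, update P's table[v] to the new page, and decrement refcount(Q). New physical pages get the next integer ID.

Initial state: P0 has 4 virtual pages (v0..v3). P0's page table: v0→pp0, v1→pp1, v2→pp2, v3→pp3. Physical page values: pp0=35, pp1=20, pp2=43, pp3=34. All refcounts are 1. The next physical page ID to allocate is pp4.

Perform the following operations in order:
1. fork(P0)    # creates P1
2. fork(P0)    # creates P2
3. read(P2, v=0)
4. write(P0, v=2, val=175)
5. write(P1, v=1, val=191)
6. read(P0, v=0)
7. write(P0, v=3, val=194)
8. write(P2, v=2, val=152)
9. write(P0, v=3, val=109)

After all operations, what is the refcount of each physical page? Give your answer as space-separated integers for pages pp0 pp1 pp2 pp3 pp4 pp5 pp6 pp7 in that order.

Op 1: fork(P0) -> P1. 4 ppages; refcounts: pp0:2 pp1:2 pp2:2 pp3:2
Op 2: fork(P0) -> P2. 4 ppages; refcounts: pp0:3 pp1:3 pp2:3 pp3:3
Op 3: read(P2, v0) -> 35. No state change.
Op 4: write(P0, v2, 175). refcount(pp2)=3>1 -> COPY to pp4. 5 ppages; refcounts: pp0:3 pp1:3 pp2:2 pp3:3 pp4:1
Op 5: write(P1, v1, 191). refcount(pp1)=3>1 -> COPY to pp5. 6 ppages; refcounts: pp0:3 pp1:2 pp2:2 pp3:3 pp4:1 pp5:1
Op 6: read(P0, v0) -> 35. No state change.
Op 7: write(P0, v3, 194). refcount(pp3)=3>1 -> COPY to pp6. 7 ppages; refcounts: pp0:3 pp1:2 pp2:2 pp3:2 pp4:1 pp5:1 pp6:1
Op 8: write(P2, v2, 152). refcount(pp2)=2>1 -> COPY to pp7. 8 ppages; refcounts: pp0:3 pp1:2 pp2:1 pp3:2 pp4:1 pp5:1 pp6:1 pp7:1
Op 9: write(P0, v3, 109). refcount(pp6)=1 -> write in place. 8 ppages; refcounts: pp0:3 pp1:2 pp2:1 pp3:2 pp4:1 pp5:1 pp6:1 pp7:1

Answer: 3 2 1 2 1 1 1 1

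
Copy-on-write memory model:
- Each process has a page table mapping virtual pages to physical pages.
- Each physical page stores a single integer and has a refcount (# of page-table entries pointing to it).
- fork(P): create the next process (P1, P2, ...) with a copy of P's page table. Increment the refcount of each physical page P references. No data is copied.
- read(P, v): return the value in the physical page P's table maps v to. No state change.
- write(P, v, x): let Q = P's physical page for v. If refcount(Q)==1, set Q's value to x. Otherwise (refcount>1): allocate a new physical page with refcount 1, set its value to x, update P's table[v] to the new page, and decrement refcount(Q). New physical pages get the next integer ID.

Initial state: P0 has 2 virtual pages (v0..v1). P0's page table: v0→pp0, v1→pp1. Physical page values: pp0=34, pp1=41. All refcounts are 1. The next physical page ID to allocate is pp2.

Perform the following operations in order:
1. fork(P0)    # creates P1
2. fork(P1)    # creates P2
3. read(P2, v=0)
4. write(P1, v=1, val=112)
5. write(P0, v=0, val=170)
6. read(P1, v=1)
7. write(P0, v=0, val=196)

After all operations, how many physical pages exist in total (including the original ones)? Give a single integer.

Op 1: fork(P0) -> P1. 2 ppages; refcounts: pp0:2 pp1:2
Op 2: fork(P1) -> P2. 2 ppages; refcounts: pp0:3 pp1:3
Op 3: read(P2, v0) -> 34. No state change.
Op 4: write(P1, v1, 112). refcount(pp1)=3>1 -> COPY to pp2. 3 ppages; refcounts: pp0:3 pp1:2 pp2:1
Op 5: write(P0, v0, 170). refcount(pp0)=3>1 -> COPY to pp3. 4 ppages; refcounts: pp0:2 pp1:2 pp2:1 pp3:1
Op 6: read(P1, v1) -> 112. No state change.
Op 7: write(P0, v0, 196). refcount(pp3)=1 -> write in place. 4 ppages; refcounts: pp0:2 pp1:2 pp2:1 pp3:1

Answer: 4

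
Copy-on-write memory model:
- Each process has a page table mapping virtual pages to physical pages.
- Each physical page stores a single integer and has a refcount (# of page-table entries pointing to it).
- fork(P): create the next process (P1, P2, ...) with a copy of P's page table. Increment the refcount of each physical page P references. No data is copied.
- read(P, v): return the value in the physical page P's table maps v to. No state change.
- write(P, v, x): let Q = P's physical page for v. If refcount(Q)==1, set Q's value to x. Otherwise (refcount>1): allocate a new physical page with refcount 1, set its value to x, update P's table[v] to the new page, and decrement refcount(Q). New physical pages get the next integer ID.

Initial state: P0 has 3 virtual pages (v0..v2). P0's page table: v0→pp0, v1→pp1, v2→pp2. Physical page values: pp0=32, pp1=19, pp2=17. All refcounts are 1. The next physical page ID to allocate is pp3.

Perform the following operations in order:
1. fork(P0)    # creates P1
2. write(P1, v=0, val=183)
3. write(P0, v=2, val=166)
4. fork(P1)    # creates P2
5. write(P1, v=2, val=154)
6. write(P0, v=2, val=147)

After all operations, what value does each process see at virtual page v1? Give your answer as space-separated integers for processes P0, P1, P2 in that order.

Op 1: fork(P0) -> P1. 3 ppages; refcounts: pp0:2 pp1:2 pp2:2
Op 2: write(P1, v0, 183). refcount(pp0)=2>1 -> COPY to pp3. 4 ppages; refcounts: pp0:1 pp1:2 pp2:2 pp3:1
Op 3: write(P0, v2, 166). refcount(pp2)=2>1 -> COPY to pp4. 5 ppages; refcounts: pp0:1 pp1:2 pp2:1 pp3:1 pp4:1
Op 4: fork(P1) -> P2. 5 ppages; refcounts: pp0:1 pp1:3 pp2:2 pp3:2 pp4:1
Op 5: write(P1, v2, 154). refcount(pp2)=2>1 -> COPY to pp5. 6 ppages; refcounts: pp0:1 pp1:3 pp2:1 pp3:2 pp4:1 pp5:1
Op 6: write(P0, v2, 147). refcount(pp4)=1 -> write in place. 6 ppages; refcounts: pp0:1 pp1:3 pp2:1 pp3:2 pp4:1 pp5:1
P0: v1 -> pp1 = 19
P1: v1 -> pp1 = 19
P2: v1 -> pp1 = 19

Answer: 19 19 19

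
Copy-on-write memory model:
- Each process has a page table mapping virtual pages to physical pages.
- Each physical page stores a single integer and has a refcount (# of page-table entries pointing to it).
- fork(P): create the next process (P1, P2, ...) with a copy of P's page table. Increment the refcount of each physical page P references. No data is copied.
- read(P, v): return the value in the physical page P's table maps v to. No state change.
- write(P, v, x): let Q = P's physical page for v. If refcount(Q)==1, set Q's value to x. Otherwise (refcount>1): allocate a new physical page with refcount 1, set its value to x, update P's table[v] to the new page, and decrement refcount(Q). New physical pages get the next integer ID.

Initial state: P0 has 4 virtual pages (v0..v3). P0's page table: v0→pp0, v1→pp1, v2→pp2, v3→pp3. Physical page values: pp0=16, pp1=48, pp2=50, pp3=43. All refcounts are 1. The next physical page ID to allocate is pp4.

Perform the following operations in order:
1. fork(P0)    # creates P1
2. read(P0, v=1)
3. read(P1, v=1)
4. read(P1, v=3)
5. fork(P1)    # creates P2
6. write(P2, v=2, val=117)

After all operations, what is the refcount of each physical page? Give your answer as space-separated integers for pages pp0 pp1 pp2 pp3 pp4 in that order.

Op 1: fork(P0) -> P1. 4 ppages; refcounts: pp0:2 pp1:2 pp2:2 pp3:2
Op 2: read(P0, v1) -> 48. No state change.
Op 3: read(P1, v1) -> 48. No state change.
Op 4: read(P1, v3) -> 43. No state change.
Op 5: fork(P1) -> P2. 4 ppages; refcounts: pp0:3 pp1:3 pp2:3 pp3:3
Op 6: write(P2, v2, 117). refcount(pp2)=3>1 -> COPY to pp4. 5 ppages; refcounts: pp0:3 pp1:3 pp2:2 pp3:3 pp4:1

Answer: 3 3 2 3 1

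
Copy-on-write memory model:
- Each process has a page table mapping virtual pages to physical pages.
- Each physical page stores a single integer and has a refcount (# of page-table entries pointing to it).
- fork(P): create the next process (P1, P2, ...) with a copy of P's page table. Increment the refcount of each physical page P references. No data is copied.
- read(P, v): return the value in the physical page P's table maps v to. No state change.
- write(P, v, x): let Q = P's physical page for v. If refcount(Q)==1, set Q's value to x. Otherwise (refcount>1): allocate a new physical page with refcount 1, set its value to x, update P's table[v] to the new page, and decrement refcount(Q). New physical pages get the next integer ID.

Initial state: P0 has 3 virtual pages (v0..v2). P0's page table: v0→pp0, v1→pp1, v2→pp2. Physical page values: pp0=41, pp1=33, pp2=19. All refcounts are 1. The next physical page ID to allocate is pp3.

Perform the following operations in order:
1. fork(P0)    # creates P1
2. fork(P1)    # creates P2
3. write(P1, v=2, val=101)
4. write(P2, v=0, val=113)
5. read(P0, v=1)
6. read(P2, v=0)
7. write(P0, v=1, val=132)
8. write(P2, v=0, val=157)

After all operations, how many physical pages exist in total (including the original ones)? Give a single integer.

Answer: 6

Derivation:
Op 1: fork(P0) -> P1. 3 ppages; refcounts: pp0:2 pp1:2 pp2:2
Op 2: fork(P1) -> P2. 3 ppages; refcounts: pp0:3 pp1:3 pp2:3
Op 3: write(P1, v2, 101). refcount(pp2)=3>1 -> COPY to pp3. 4 ppages; refcounts: pp0:3 pp1:3 pp2:2 pp3:1
Op 4: write(P2, v0, 113). refcount(pp0)=3>1 -> COPY to pp4. 5 ppages; refcounts: pp0:2 pp1:3 pp2:2 pp3:1 pp4:1
Op 5: read(P0, v1) -> 33. No state change.
Op 6: read(P2, v0) -> 113. No state change.
Op 7: write(P0, v1, 132). refcount(pp1)=3>1 -> COPY to pp5. 6 ppages; refcounts: pp0:2 pp1:2 pp2:2 pp3:1 pp4:1 pp5:1
Op 8: write(P2, v0, 157). refcount(pp4)=1 -> write in place. 6 ppages; refcounts: pp0:2 pp1:2 pp2:2 pp3:1 pp4:1 pp5:1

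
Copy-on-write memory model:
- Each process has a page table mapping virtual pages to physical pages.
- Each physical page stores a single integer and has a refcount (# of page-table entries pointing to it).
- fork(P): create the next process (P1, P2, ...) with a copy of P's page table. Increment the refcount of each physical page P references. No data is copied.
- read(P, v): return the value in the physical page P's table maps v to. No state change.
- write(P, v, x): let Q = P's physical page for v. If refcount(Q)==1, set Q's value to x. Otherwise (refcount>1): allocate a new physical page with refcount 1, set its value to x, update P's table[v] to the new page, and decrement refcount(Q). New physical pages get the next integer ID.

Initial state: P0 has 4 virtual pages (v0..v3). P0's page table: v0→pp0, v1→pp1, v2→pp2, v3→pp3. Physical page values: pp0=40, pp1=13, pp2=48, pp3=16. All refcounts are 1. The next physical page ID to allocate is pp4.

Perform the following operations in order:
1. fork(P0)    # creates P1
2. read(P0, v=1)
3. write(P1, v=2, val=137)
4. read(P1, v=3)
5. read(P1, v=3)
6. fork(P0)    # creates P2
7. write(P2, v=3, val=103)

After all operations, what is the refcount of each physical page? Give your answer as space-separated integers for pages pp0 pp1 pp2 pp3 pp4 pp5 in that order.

Answer: 3 3 2 2 1 1

Derivation:
Op 1: fork(P0) -> P1. 4 ppages; refcounts: pp0:2 pp1:2 pp2:2 pp3:2
Op 2: read(P0, v1) -> 13. No state change.
Op 3: write(P1, v2, 137). refcount(pp2)=2>1 -> COPY to pp4. 5 ppages; refcounts: pp0:2 pp1:2 pp2:1 pp3:2 pp4:1
Op 4: read(P1, v3) -> 16. No state change.
Op 5: read(P1, v3) -> 16. No state change.
Op 6: fork(P0) -> P2. 5 ppages; refcounts: pp0:3 pp1:3 pp2:2 pp3:3 pp4:1
Op 7: write(P2, v3, 103). refcount(pp3)=3>1 -> COPY to pp5. 6 ppages; refcounts: pp0:3 pp1:3 pp2:2 pp3:2 pp4:1 pp5:1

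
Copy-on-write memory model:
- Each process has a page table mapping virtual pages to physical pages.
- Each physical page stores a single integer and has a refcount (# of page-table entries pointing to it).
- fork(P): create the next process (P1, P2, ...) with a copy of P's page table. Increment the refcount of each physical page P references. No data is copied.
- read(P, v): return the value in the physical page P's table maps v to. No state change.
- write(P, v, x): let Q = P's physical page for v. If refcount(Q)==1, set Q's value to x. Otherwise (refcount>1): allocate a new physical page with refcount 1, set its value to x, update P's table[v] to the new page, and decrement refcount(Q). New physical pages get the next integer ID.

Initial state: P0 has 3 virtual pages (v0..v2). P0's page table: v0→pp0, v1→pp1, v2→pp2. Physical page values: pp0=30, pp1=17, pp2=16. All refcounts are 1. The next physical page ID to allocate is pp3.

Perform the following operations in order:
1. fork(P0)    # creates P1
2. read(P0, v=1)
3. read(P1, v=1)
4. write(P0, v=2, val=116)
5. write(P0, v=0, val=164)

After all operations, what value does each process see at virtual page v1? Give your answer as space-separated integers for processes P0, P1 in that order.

Answer: 17 17

Derivation:
Op 1: fork(P0) -> P1. 3 ppages; refcounts: pp0:2 pp1:2 pp2:2
Op 2: read(P0, v1) -> 17. No state change.
Op 3: read(P1, v1) -> 17. No state change.
Op 4: write(P0, v2, 116). refcount(pp2)=2>1 -> COPY to pp3. 4 ppages; refcounts: pp0:2 pp1:2 pp2:1 pp3:1
Op 5: write(P0, v0, 164). refcount(pp0)=2>1 -> COPY to pp4. 5 ppages; refcounts: pp0:1 pp1:2 pp2:1 pp3:1 pp4:1
P0: v1 -> pp1 = 17
P1: v1 -> pp1 = 17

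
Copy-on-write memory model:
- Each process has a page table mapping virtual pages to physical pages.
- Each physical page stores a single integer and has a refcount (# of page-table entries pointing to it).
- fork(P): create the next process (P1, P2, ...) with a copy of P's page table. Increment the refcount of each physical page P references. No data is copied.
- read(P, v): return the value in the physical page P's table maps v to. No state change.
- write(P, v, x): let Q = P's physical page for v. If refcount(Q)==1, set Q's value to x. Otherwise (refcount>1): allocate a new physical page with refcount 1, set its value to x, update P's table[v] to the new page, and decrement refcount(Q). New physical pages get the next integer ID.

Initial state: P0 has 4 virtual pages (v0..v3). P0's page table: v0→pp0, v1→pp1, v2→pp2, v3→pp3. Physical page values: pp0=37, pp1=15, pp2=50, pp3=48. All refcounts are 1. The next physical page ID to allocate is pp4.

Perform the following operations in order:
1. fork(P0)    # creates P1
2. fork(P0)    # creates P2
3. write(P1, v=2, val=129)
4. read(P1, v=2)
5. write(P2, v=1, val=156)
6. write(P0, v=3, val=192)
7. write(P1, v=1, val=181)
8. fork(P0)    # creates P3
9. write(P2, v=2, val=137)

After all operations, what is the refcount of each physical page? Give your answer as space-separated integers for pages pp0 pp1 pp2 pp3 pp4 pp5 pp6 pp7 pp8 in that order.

Op 1: fork(P0) -> P1. 4 ppages; refcounts: pp0:2 pp1:2 pp2:2 pp3:2
Op 2: fork(P0) -> P2. 4 ppages; refcounts: pp0:3 pp1:3 pp2:3 pp3:3
Op 3: write(P1, v2, 129). refcount(pp2)=3>1 -> COPY to pp4. 5 ppages; refcounts: pp0:3 pp1:3 pp2:2 pp3:3 pp4:1
Op 4: read(P1, v2) -> 129. No state change.
Op 5: write(P2, v1, 156). refcount(pp1)=3>1 -> COPY to pp5. 6 ppages; refcounts: pp0:3 pp1:2 pp2:2 pp3:3 pp4:1 pp5:1
Op 6: write(P0, v3, 192). refcount(pp3)=3>1 -> COPY to pp6. 7 ppages; refcounts: pp0:3 pp1:2 pp2:2 pp3:2 pp4:1 pp5:1 pp6:1
Op 7: write(P1, v1, 181). refcount(pp1)=2>1 -> COPY to pp7. 8 ppages; refcounts: pp0:3 pp1:1 pp2:2 pp3:2 pp4:1 pp5:1 pp6:1 pp7:1
Op 8: fork(P0) -> P3. 8 ppages; refcounts: pp0:4 pp1:2 pp2:3 pp3:2 pp4:1 pp5:1 pp6:2 pp7:1
Op 9: write(P2, v2, 137). refcount(pp2)=3>1 -> COPY to pp8. 9 ppages; refcounts: pp0:4 pp1:2 pp2:2 pp3:2 pp4:1 pp5:1 pp6:2 pp7:1 pp8:1

Answer: 4 2 2 2 1 1 2 1 1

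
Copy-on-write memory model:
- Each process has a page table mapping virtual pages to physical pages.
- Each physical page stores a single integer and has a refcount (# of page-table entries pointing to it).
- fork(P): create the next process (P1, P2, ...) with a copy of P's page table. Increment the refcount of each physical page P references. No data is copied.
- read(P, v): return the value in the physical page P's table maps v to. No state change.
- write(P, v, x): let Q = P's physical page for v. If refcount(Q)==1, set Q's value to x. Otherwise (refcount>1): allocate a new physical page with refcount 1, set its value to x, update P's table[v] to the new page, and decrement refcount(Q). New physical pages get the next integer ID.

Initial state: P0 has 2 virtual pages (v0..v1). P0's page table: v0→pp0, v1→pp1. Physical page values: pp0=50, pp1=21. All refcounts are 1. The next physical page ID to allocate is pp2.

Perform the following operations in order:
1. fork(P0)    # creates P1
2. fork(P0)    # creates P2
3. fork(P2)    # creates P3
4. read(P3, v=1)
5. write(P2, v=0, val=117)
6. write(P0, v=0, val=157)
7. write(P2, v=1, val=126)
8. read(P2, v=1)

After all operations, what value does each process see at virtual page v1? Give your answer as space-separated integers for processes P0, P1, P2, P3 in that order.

Answer: 21 21 126 21

Derivation:
Op 1: fork(P0) -> P1. 2 ppages; refcounts: pp0:2 pp1:2
Op 2: fork(P0) -> P2. 2 ppages; refcounts: pp0:3 pp1:3
Op 3: fork(P2) -> P3. 2 ppages; refcounts: pp0:4 pp1:4
Op 4: read(P3, v1) -> 21. No state change.
Op 5: write(P2, v0, 117). refcount(pp0)=4>1 -> COPY to pp2. 3 ppages; refcounts: pp0:3 pp1:4 pp2:1
Op 6: write(P0, v0, 157). refcount(pp0)=3>1 -> COPY to pp3. 4 ppages; refcounts: pp0:2 pp1:4 pp2:1 pp3:1
Op 7: write(P2, v1, 126). refcount(pp1)=4>1 -> COPY to pp4. 5 ppages; refcounts: pp0:2 pp1:3 pp2:1 pp3:1 pp4:1
Op 8: read(P2, v1) -> 126. No state change.
P0: v1 -> pp1 = 21
P1: v1 -> pp1 = 21
P2: v1 -> pp4 = 126
P3: v1 -> pp1 = 21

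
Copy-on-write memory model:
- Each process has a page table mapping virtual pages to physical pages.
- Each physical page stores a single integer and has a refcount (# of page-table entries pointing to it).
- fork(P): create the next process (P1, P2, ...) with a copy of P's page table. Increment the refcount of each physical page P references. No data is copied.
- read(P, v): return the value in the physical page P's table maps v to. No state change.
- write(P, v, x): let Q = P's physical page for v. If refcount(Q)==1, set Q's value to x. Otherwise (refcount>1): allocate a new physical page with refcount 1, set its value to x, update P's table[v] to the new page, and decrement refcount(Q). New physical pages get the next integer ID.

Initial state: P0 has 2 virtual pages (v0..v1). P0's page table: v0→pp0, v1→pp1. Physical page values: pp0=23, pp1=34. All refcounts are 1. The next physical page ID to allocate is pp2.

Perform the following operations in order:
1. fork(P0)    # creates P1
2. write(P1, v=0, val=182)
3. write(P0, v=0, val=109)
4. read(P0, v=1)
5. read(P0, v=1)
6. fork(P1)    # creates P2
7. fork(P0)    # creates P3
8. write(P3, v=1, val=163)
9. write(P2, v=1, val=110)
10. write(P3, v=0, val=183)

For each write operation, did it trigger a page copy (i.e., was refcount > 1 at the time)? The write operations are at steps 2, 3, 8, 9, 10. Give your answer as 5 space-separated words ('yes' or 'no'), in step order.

Op 1: fork(P0) -> P1. 2 ppages; refcounts: pp0:2 pp1:2
Op 2: write(P1, v0, 182). refcount(pp0)=2>1 -> COPY to pp2. 3 ppages; refcounts: pp0:1 pp1:2 pp2:1
Op 3: write(P0, v0, 109). refcount(pp0)=1 -> write in place. 3 ppages; refcounts: pp0:1 pp1:2 pp2:1
Op 4: read(P0, v1) -> 34. No state change.
Op 5: read(P0, v1) -> 34. No state change.
Op 6: fork(P1) -> P2. 3 ppages; refcounts: pp0:1 pp1:3 pp2:2
Op 7: fork(P0) -> P3. 3 ppages; refcounts: pp0:2 pp1:4 pp2:2
Op 8: write(P3, v1, 163). refcount(pp1)=4>1 -> COPY to pp3. 4 ppages; refcounts: pp0:2 pp1:3 pp2:2 pp3:1
Op 9: write(P2, v1, 110). refcount(pp1)=3>1 -> COPY to pp4. 5 ppages; refcounts: pp0:2 pp1:2 pp2:2 pp3:1 pp4:1
Op 10: write(P3, v0, 183). refcount(pp0)=2>1 -> COPY to pp5. 6 ppages; refcounts: pp0:1 pp1:2 pp2:2 pp3:1 pp4:1 pp5:1

yes no yes yes yes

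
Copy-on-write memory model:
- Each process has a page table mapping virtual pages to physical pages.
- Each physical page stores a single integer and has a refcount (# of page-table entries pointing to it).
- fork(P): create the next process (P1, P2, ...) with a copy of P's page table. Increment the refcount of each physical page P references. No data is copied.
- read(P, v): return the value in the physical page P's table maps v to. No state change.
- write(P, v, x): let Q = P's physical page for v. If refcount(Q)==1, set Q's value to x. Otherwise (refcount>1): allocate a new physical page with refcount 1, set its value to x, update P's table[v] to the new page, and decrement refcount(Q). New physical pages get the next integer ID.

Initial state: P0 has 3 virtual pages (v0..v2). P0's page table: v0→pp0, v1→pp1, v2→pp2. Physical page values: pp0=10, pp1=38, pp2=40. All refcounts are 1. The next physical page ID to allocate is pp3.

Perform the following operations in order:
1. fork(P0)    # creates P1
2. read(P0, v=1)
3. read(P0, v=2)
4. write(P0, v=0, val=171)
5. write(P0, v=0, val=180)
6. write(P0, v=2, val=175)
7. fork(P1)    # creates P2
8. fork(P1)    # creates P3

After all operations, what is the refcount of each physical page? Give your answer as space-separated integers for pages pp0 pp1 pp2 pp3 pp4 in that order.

Op 1: fork(P0) -> P1. 3 ppages; refcounts: pp0:2 pp1:2 pp2:2
Op 2: read(P0, v1) -> 38. No state change.
Op 3: read(P0, v2) -> 40. No state change.
Op 4: write(P0, v0, 171). refcount(pp0)=2>1 -> COPY to pp3. 4 ppages; refcounts: pp0:1 pp1:2 pp2:2 pp3:1
Op 5: write(P0, v0, 180). refcount(pp3)=1 -> write in place. 4 ppages; refcounts: pp0:1 pp1:2 pp2:2 pp3:1
Op 6: write(P0, v2, 175). refcount(pp2)=2>1 -> COPY to pp4. 5 ppages; refcounts: pp0:1 pp1:2 pp2:1 pp3:1 pp4:1
Op 7: fork(P1) -> P2. 5 ppages; refcounts: pp0:2 pp1:3 pp2:2 pp3:1 pp4:1
Op 8: fork(P1) -> P3. 5 ppages; refcounts: pp0:3 pp1:4 pp2:3 pp3:1 pp4:1

Answer: 3 4 3 1 1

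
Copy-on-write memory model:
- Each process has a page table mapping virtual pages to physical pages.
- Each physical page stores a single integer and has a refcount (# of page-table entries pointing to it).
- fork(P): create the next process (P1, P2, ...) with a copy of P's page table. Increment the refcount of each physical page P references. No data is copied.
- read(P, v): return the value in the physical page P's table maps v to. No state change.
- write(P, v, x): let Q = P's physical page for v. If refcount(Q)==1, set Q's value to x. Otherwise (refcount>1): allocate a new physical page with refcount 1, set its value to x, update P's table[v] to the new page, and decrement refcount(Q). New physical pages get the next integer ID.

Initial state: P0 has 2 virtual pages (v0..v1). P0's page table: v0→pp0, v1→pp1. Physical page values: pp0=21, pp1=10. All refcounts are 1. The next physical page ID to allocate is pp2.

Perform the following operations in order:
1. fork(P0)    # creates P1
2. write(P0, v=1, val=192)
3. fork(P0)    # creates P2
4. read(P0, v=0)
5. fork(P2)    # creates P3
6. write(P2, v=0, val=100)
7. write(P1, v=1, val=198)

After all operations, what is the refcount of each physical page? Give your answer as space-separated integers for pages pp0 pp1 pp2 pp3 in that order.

Op 1: fork(P0) -> P1. 2 ppages; refcounts: pp0:2 pp1:2
Op 2: write(P0, v1, 192). refcount(pp1)=2>1 -> COPY to pp2. 3 ppages; refcounts: pp0:2 pp1:1 pp2:1
Op 3: fork(P0) -> P2. 3 ppages; refcounts: pp0:3 pp1:1 pp2:2
Op 4: read(P0, v0) -> 21. No state change.
Op 5: fork(P2) -> P3. 3 ppages; refcounts: pp0:4 pp1:1 pp2:3
Op 6: write(P2, v0, 100). refcount(pp0)=4>1 -> COPY to pp3. 4 ppages; refcounts: pp0:3 pp1:1 pp2:3 pp3:1
Op 7: write(P1, v1, 198). refcount(pp1)=1 -> write in place. 4 ppages; refcounts: pp0:3 pp1:1 pp2:3 pp3:1

Answer: 3 1 3 1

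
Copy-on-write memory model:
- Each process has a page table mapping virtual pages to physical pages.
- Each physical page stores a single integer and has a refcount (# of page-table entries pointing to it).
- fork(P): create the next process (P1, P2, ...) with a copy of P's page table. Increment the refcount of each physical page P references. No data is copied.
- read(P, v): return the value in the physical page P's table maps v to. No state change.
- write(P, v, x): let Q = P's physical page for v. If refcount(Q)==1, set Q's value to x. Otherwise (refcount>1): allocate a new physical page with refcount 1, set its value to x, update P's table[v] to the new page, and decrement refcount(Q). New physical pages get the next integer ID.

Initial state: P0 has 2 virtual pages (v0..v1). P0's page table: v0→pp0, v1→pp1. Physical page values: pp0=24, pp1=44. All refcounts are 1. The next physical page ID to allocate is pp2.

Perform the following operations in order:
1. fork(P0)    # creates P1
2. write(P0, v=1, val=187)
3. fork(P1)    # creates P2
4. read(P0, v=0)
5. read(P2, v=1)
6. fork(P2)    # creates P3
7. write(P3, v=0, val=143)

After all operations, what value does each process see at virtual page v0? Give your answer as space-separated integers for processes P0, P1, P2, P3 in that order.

Answer: 24 24 24 143

Derivation:
Op 1: fork(P0) -> P1. 2 ppages; refcounts: pp0:2 pp1:2
Op 2: write(P0, v1, 187). refcount(pp1)=2>1 -> COPY to pp2. 3 ppages; refcounts: pp0:2 pp1:1 pp2:1
Op 3: fork(P1) -> P2. 3 ppages; refcounts: pp0:3 pp1:2 pp2:1
Op 4: read(P0, v0) -> 24. No state change.
Op 5: read(P2, v1) -> 44. No state change.
Op 6: fork(P2) -> P3. 3 ppages; refcounts: pp0:4 pp1:3 pp2:1
Op 7: write(P3, v0, 143). refcount(pp0)=4>1 -> COPY to pp3. 4 ppages; refcounts: pp0:3 pp1:3 pp2:1 pp3:1
P0: v0 -> pp0 = 24
P1: v0 -> pp0 = 24
P2: v0 -> pp0 = 24
P3: v0 -> pp3 = 143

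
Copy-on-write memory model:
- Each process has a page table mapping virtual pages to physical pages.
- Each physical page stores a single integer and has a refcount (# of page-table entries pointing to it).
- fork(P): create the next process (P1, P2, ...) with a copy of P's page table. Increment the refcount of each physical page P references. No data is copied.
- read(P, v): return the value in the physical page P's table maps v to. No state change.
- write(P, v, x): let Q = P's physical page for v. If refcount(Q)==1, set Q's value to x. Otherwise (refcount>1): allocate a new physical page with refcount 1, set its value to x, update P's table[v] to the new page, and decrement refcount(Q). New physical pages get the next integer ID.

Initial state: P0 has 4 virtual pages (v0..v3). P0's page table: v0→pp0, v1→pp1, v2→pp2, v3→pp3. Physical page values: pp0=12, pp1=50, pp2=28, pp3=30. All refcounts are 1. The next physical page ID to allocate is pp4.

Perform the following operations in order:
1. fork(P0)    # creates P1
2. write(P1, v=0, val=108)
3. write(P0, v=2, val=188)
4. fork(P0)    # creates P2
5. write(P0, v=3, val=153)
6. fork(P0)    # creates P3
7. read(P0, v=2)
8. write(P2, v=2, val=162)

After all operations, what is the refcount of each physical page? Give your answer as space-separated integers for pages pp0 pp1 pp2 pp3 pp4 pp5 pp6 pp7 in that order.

Answer: 3 4 1 2 1 2 2 1

Derivation:
Op 1: fork(P0) -> P1. 4 ppages; refcounts: pp0:2 pp1:2 pp2:2 pp3:2
Op 2: write(P1, v0, 108). refcount(pp0)=2>1 -> COPY to pp4. 5 ppages; refcounts: pp0:1 pp1:2 pp2:2 pp3:2 pp4:1
Op 3: write(P0, v2, 188). refcount(pp2)=2>1 -> COPY to pp5. 6 ppages; refcounts: pp0:1 pp1:2 pp2:1 pp3:2 pp4:1 pp5:1
Op 4: fork(P0) -> P2. 6 ppages; refcounts: pp0:2 pp1:3 pp2:1 pp3:3 pp4:1 pp5:2
Op 5: write(P0, v3, 153). refcount(pp3)=3>1 -> COPY to pp6. 7 ppages; refcounts: pp0:2 pp1:3 pp2:1 pp3:2 pp4:1 pp5:2 pp6:1
Op 6: fork(P0) -> P3. 7 ppages; refcounts: pp0:3 pp1:4 pp2:1 pp3:2 pp4:1 pp5:3 pp6:2
Op 7: read(P0, v2) -> 188. No state change.
Op 8: write(P2, v2, 162). refcount(pp5)=3>1 -> COPY to pp7. 8 ppages; refcounts: pp0:3 pp1:4 pp2:1 pp3:2 pp4:1 pp5:2 pp6:2 pp7:1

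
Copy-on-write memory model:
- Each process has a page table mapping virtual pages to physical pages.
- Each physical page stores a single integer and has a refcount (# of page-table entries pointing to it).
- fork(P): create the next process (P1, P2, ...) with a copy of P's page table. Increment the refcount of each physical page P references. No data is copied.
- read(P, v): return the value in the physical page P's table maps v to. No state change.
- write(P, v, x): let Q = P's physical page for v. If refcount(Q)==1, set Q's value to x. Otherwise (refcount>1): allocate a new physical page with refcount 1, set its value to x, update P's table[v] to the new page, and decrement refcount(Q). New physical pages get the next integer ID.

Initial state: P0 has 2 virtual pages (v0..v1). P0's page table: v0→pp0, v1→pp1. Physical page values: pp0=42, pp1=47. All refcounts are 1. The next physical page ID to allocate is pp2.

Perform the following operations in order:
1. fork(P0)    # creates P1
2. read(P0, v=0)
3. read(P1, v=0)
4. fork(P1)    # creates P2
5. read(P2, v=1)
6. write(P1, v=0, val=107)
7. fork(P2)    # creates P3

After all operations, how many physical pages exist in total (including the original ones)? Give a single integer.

Op 1: fork(P0) -> P1. 2 ppages; refcounts: pp0:2 pp1:2
Op 2: read(P0, v0) -> 42. No state change.
Op 3: read(P1, v0) -> 42. No state change.
Op 4: fork(P1) -> P2. 2 ppages; refcounts: pp0:3 pp1:3
Op 5: read(P2, v1) -> 47. No state change.
Op 6: write(P1, v0, 107). refcount(pp0)=3>1 -> COPY to pp2. 3 ppages; refcounts: pp0:2 pp1:3 pp2:1
Op 7: fork(P2) -> P3. 3 ppages; refcounts: pp0:3 pp1:4 pp2:1

Answer: 3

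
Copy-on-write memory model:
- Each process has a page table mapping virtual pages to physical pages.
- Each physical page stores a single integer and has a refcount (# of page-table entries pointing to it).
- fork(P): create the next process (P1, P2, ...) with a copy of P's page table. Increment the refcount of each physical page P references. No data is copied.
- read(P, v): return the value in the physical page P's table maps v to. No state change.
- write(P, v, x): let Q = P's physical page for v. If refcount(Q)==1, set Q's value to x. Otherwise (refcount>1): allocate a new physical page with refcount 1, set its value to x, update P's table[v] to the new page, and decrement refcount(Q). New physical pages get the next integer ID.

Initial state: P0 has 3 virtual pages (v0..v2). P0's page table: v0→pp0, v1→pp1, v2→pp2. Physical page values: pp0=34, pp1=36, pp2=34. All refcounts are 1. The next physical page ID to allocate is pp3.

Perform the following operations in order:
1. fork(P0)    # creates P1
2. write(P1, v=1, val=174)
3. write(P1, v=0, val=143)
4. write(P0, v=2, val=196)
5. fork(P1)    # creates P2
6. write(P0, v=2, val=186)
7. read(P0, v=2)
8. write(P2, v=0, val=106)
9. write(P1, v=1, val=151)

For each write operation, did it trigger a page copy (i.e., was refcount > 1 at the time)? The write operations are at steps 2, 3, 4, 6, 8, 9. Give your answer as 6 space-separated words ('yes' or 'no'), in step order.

Op 1: fork(P0) -> P1. 3 ppages; refcounts: pp0:2 pp1:2 pp2:2
Op 2: write(P1, v1, 174). refcount(pp1)=2>1 -> COPY to pp3. 4 ppages; refcounts: pp0:2 pp1:1 pp2:2 pp3:1
Op 3: write(P1, v0, 143). refcount(pp0)=2>1 -> COPY to pp4. 5 ppages; refcounts: pp0:1 pp1:1 pp2:2 pp3:1 pp4:1
Op 4: write(P0, v2, 196). refcount(pp2)=2>1 -> COPY to pp5. 6 ppages; refcounts: pp0:1 pp1:1 pp2:1 pp3:1 pp4:1 pp5:1
Op 5: fork(P1) -> P2. 6 ppages; refcounts: pp0:1 pp1:1 pp2:2 pp3:2 pp4:2 pp5:1
Op 6: write(P0, v2, 186). refcount(pp5)=1 -> write in place. 6 ppages; refcounts: pp0:1 pp1:1 pp2:2 pp3:2 pp4:2 pp5:1
Op 7: read(P0, v2) -> 186. No state change.
Op 8: write(P2, v0, 106). refcount(pp4)=2>1 -> COPY to pp6. 7 ppages; refcounts: pp0:1 pp1:1 pp2:2 pp3:2 pp4:1 pp5:1 pp6:1
Op 9: write(P1, v1, 151). refcount(pp3)=2>1 -> COPY to pp7. 8 ppages; refcounts: pp0:1 pp1:1 pp2:2 pp3:1 pp4:1 pp5:1 pp6:1 pp7:1

yes yes yes no yes yes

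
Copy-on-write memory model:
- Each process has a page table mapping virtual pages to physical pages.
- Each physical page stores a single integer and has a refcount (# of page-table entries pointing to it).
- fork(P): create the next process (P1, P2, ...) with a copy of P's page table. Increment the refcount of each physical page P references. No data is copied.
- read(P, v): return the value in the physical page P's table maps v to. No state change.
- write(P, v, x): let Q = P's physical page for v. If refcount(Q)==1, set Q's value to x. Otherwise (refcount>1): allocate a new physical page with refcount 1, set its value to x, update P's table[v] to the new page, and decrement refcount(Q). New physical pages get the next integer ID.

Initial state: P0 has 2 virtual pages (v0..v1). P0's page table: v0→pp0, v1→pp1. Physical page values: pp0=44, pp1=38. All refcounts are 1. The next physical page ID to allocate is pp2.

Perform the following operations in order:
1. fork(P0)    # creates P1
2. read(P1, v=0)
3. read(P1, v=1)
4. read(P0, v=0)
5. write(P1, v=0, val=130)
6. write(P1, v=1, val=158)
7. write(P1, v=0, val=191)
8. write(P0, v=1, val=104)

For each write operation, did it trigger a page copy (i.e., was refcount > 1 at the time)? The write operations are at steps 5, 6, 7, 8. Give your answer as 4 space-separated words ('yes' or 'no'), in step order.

Op 1: fork(P0) -> P1. 2 ppages; refcounts: pp0:2 pp1:2
Op 2: read(P1, v0) -> 44. No state change.
Op 3: read(P1, v1) -> 38. No state change.
Op 4: read(P0, v0) -> 44. No state change.
Op 5: write(P1, v0, 130). refcount(pp0)=2>1 -> COPY to pp2. 3 ppages; refcounts: pp0:1 pp1:2 pp2:1
Op 6: write(P1, v1, 158). refcount(pp1)=2>1 -> COPY to pp3. 4 ppages; refcounts: pp0:1 pp1:1 pp2:1 pp3:1
Op 7: write(P1, v0, 191). refcount(pp2)=1 -> write in place. 4 ppages; refcounts: pp0:1 pp1:1 pp2:1 pp3:1
Op 8: write(P0, v1, 104). refcount(pp1)=1 -> write in place. 4 ppages; refcounts: pp0:1 pp1:1 pp2:1 pp3:1

yes yes no no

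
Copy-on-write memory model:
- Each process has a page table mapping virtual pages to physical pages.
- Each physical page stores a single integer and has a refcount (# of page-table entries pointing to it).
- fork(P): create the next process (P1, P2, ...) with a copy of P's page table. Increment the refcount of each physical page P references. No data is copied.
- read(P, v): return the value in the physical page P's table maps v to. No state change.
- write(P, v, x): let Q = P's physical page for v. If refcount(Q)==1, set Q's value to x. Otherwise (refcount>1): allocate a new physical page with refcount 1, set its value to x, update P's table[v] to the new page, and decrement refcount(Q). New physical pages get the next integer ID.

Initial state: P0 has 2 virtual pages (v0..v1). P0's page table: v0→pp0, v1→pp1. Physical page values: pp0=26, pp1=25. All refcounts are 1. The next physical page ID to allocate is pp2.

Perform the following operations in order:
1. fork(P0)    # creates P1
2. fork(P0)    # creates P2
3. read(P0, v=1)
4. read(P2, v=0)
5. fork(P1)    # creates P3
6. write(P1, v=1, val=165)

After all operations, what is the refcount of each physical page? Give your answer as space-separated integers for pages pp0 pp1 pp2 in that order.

Answer: 4 3 1

Derivation:
Op 1: fork(P0) -> P1. 2 ppages; refcounts: pp0:2 pp1:2
Op 2: fork(P0) -> P2. 2 ppages; refcounts: pp0:3 pp1:3
Op 3: read(P0, v1) -> 25. No state change.
Op 4: read(P2, v0) -> 26. No state change.
Op 5: fork(P1) -> P3. 2 ppages; refcounts: pp0:4 pp1:4
Op 6: write(P1, v1, 165). refcount(pp1)=4>1 -> COPY to pp2. 3 ppages; refcounts: pp0:4 pp1:3 pp2:1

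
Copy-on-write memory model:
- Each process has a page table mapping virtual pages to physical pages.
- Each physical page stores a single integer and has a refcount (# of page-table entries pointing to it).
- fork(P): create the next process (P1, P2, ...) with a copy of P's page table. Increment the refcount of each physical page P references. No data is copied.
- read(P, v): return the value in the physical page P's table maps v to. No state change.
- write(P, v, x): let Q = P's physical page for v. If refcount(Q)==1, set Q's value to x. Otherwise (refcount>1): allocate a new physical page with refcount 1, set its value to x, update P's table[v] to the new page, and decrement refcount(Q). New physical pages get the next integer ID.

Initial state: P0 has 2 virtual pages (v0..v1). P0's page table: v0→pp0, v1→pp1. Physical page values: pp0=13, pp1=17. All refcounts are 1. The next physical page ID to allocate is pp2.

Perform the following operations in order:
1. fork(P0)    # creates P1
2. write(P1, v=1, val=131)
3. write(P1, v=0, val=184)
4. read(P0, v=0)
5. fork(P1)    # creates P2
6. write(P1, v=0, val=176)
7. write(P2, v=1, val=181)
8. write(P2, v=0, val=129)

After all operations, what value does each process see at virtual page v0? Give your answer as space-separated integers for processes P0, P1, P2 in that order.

Answer: 13 176 129

Derivation:
Op 1: fork(P0) -> P1. 2 ppages; refcounts: pp0:2 pp1:2
Op 2: write(P1, v1, 131). refcount(pp1)=2>1 -> COPY to pp2. 3 ppages; refcounts: pp0:2 pp1:1 pp2:1
Op 3: write(P1, v0, 184). refcount(pp0)=2>1 -> COPY to pp3. 4 ppages; refcounts: pp0:1 pp1:1 pp2:1 pp3:1
Op 4: read(P0, v0) -> 13. No state change.
Op 5: fork(P1) -> P2. 4 ppages; refcounts: pp0:1 pp1:1 pp2:2 pp3:2
Op 6: write(P1, v0, 176). refcount(pp3)=2>1 -> COPY to pp4. 5 ppages; refcounts: pp0:1 pp1:1 pp2:2 pp3:1 pp4:1
Op 7: write(P2, v1, 181). refcount(pp2)=2>1 -> COPY to pp5. 6 ppages; refcounts: pp0:1 pp1:1 pp2:1 pp3:1 pp4:1 pp5:1
Op 8: write(P2, v0, 129). refcount(pp3)=1 -> write in place. 6 ppages; refcounts: pp0:1 pp1:1 pp2:1 pp3:1 pp4:1 pp5:1
P0: v0 -> pp0 = 13
P1: v0 -> pp4 = 176
P2: v0 -> pp3 = 129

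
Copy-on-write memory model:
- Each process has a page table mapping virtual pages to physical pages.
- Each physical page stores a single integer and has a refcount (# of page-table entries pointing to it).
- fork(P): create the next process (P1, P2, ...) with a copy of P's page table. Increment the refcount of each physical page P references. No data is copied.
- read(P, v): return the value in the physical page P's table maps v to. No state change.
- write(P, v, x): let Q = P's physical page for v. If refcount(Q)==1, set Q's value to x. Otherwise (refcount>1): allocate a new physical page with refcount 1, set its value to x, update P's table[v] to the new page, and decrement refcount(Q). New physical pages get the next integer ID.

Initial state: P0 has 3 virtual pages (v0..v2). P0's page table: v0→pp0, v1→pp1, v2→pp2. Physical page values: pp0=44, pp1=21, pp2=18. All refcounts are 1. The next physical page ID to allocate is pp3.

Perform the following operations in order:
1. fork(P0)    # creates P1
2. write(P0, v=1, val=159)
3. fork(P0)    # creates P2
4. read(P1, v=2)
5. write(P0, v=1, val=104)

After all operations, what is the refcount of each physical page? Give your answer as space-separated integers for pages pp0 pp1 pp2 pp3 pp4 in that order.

Op 1: fork(P0) -> P1. 3 ppages; refcounts: pp0:2 pp1:2 pp2:2
Op 2: write(P0, v1, 159). refcount(pp1)=2>1 -> COPY to pp3. 4 ppages; refcounts: pp0:2 pp1:1 pp2:2 pp3:1
Op 3: fork(P0) -> P2. 4 ppages; refcounts: pp0:3 pp1:1 pp2:3 pp3:2
Op 4: read(P1, v2) -> 18. No state change.
Op 5: write(P0, v1, 104). refcount(pp3)=2>1 -> COPY to pp4. 5 ppages; refcounts: pp0:3 pp1:1 pp2:3 pp3:1 pp4:1

Answer: 3 1 3 1 1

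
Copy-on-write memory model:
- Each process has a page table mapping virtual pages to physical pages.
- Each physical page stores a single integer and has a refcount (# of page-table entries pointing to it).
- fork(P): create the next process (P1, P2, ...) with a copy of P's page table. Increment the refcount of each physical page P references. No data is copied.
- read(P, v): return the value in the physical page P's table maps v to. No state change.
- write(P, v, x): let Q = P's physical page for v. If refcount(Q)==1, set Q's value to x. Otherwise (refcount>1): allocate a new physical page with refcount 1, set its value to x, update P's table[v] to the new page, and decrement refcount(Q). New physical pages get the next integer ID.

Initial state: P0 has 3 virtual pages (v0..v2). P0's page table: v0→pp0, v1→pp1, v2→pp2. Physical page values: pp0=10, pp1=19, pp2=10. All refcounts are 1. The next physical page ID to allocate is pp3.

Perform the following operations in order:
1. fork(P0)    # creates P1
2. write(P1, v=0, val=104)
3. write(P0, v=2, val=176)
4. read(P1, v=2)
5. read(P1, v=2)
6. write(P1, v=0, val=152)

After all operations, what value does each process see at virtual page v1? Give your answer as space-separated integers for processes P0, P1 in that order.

Op 1: fork(P0) -> P1. 3 ppages; refcounts: pp0:2 pp1:2 pp2:2
Op 2: write(P1, v0, 104). refcount(pp0)=2>1 -> COPY to pp3. 4 ppages; refcounts: pp0:1 pp1:2 pp2:2 pp3:1
Op 3: write(P0, v2, 176). refcount(pp2)=2>1 -> COPY to pp4. 5 ppages; refcounts: pp0:1 pp1:2 pp2:1 pp3:1 pp4:1
Op 4: read(P1, v2) -> 10. No state change.
Op 5: read(P1, v2) -> 10. No state change.
Op 6: write(P1, v0, 152). refcount(pp3)=1 -> write in place. 5 ppages; refcounts: pp0:1 pp1:2 pp2:1 pp3:1 pp4:1
P0: v1 -> pp1 = 19
P1: v1 -> pp1 = 19

Answer: 19 19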